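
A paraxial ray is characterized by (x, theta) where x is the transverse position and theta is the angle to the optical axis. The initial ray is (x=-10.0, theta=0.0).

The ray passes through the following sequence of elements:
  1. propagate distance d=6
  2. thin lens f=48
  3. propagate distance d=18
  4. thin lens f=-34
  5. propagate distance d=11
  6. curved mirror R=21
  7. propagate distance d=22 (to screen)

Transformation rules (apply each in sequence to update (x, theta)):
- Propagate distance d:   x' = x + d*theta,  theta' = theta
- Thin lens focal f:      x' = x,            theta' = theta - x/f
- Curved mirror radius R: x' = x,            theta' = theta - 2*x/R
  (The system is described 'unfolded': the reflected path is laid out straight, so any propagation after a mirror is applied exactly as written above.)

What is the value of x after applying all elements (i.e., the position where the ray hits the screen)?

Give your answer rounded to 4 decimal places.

Initial: x=-10.0000 theta=0.0000
After 1 (propagate distance d=6): x=-10.0000 theta=0.0000
After 2 (thin lens f=48): x=-10.0000 theta=5/24 (≈0.2083)
After 3 (propagate distance d=18): x=-6.2500 theta=5/24 (≈0.2083)
After 4 (thin lens f=-34): x=-6.2500 theta=5/204 (≈0.0245)
After 5 (propagate distance d=11): x=-305/51 (≈-5.9804) theta=5/204 (≈0.0245)
After 6 (curved mirror R=21): x=-305/51 (≈-5.9804) theta=2545/4284 (≈0.5941)
After 7 (propagate distance d=22 (to screen)): x=15185/2142 (≈7.0892) theta=2545/4284 (≈0.5941)
Rounded to 4 decimal places: x = 7.0892

Answer: 7.0892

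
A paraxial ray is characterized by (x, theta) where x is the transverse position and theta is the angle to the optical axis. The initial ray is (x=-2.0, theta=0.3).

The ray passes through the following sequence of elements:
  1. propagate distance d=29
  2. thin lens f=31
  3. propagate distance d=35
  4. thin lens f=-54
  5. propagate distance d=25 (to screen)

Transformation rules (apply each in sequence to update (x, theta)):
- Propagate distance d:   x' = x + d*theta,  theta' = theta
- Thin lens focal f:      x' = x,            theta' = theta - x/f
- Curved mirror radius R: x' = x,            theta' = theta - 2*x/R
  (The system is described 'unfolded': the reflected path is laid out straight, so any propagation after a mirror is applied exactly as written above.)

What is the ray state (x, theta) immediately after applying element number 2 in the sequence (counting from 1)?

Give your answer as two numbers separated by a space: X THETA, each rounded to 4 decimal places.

Initial: x=-2.0000 theta=0.3000
After 1 (propagate distance d=29): x=6.7000 theta=0.3000
After 2 (thin lens f=31): x=6.7000 theta=13/155 (≈0.0839)
Rounded to 4 decimal places: x = 6.7000, theta = 0.0839

Answer: 6.7000 0.0839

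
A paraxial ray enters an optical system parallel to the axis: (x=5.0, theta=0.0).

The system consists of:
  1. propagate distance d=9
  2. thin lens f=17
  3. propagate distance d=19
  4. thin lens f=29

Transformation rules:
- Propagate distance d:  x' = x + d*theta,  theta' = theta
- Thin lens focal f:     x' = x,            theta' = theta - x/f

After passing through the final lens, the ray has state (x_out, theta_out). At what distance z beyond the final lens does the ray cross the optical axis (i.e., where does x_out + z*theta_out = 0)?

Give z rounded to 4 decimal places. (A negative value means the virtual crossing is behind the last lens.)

Initial: x=5.0000 theta=0.0000
After 1 (propagate distance d=9): x=5.0000 theta=0.0000
After 2 (thin lens f=17): x=5.0000 theta=-5/17 (≈-0.2941)
After 3 (propagate distance d=19): x=-10/17 (≈-0.5882) theta=-5/17 (≈-0.2941)
After 4 (thin lens f=29): x=-10/17 (≈-0.5882) theta=-135/493 (≈-0.2738)
z_focus = -x_out/theta_out = -(-10/17)/(-135/493) = -58/27 ≈ -2.1481
Rounded to 4 decimal places: z = -2.1481

Answer: -2.1481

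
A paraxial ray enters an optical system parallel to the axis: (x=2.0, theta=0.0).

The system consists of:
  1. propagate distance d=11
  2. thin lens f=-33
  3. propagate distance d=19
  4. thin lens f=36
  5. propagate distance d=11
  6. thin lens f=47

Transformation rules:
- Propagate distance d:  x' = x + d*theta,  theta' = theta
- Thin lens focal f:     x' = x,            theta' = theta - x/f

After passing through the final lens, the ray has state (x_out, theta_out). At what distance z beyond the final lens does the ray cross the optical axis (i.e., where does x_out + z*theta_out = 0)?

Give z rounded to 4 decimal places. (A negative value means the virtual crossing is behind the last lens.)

Initial: x=2.0000 theta=0.0000
After 1 (propagate distance d=11): x=2.0000 theta=0.0000
After 2 (thin lens f=-33): x=2.0000 theta=2/33 (≈0.0606)
After 3 (propagate distance d=19): x=104/33 (≈3.1515) theta=2/33 (≈0.0606)
After 4 (thin lens f=36): x=104/33 (≈3.1515) theta=-8/297 (≈-0.0269)
After 5 (propagate distance d=11): x=848/297 (≈2.8552) theta=-8/297 (≈-0.0269)
After 6 (thin lens f=47): x=848/297 (≈2.8552) theta=-136/1551 (≈-0.0877)
z_focus = -x_out/theta_out = -(848/297)/(-136/1551) = 4982/153 ≈ 32.5621
Rounded to 4 decimal places: z = 32.5621

Answer: 32.5621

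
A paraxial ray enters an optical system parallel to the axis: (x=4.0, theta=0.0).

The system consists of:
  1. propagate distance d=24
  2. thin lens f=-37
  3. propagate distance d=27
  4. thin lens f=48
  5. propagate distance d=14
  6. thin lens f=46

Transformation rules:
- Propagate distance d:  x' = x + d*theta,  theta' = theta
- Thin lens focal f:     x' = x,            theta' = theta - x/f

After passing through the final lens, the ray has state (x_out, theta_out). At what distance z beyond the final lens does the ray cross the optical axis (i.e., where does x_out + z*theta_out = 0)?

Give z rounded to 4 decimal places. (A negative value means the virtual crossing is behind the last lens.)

Answer: 36.5536

Derivation:
Initial: x=4.0000 theta=0.0000
After 1 (propagate distance d=24): x=4.0000 theta=0.0000
After 2 (thin lens f=-37): x=4.0000 theta=4/37 (≈0.1081)
After 3 (propagate distance d=27): x=256/37 (≈6.9189) theta=4/37 (≈0.1081)
After 4 (thin lens f=48): x=256/37 (≈6.9189) theta=-4/111 (≈-0.0360)
After 5 (propagate distance d=14): x=712/111 (≈6.4144) theta=-4/111 (≈-0.0360)
After 6 (thin lens f=46): x=712/111 (≈6.4144) theta=-448/2553 (≈-0.1755)
z_focus = -x_out/theta_out = -(712/111)/(-448/2553) = 2047/56 ≈ 36.5536
Rounded to 4 decimal places: z = 36.5536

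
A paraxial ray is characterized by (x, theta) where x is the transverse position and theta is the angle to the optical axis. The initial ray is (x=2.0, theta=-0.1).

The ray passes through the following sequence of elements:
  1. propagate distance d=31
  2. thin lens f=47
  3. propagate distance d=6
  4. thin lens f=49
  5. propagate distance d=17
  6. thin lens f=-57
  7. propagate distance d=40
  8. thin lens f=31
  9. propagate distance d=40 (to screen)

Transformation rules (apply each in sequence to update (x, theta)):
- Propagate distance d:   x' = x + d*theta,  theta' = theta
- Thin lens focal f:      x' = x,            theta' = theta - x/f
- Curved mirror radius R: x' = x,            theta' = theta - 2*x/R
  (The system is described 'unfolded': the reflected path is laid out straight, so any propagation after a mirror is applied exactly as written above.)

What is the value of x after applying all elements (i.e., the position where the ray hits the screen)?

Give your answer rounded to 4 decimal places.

Initial: x=2.0000 theta=-0.1000
After 1 (propagate distance d=31): x=-1.1000 theta=-0.1000
After 2 (thin lens f=47): x=-1.1000 theta=-18/235 (≈-0.0766)
After 3 (propagate distance d=6): x=-733/470 (≈-1.5596) theta=-18/235 (≈-0.0766)
After 4 (thin lens f=49): x=-733/470 (≈-1.5596) theta=-1031/23030 (≈-0.0448)
After 5 (propagate distance d=17): x=-26722/11515 (≈-2.3206) theta=-1031/23030 (≈-0.0448)
After 6 (thin lens f=-57): x=-26722/11515 (≈-2.3206) theta=-112211/1312710 (≈-0.0855)
After 7 (propagate distance d=40): x=-3767374/656355 (≈-5.7398) theta=-112211/1312710 (≈-0.0855)
After 8 (thin lens f=31): x=-3767374/656355 (≈-5.7398) theta=1352069/13564670 (≈0.0997)
After 9 (propagate distance d=40 (to screen)): x=-727846/415245 (≈-1.7528) theta=1352069/13564670 (≈0.0997)
Rounded to 4 decimal places: x = -1.7528

Answer: -1.7528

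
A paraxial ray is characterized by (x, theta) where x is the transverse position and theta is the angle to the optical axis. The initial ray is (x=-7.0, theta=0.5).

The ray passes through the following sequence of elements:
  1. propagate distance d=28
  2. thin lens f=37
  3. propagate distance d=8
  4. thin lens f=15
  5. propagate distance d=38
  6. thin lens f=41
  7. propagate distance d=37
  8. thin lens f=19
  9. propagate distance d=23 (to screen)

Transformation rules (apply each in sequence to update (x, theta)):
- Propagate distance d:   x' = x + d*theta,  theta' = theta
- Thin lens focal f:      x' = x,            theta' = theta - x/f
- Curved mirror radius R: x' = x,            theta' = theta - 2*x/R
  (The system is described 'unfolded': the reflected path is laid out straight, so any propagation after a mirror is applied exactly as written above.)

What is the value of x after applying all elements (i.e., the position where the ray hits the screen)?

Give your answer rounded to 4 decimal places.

Answer: -3.3015

Derivation:
Initial: x=-7.0000 theta=0.5000
After 1 (propagate distance d=28): x=7.0000 theta=0.5000
After 2 (thin lens f=37): x=7.0000 theta=23/74 (≈0.3108)
After 3 (propagate distance d=8): x=351/37 (≈9.4865) theta=23/74 (≈0.3108)
After 4 (thin lens f=15): x=351/37 (≈9.4865) theta=-119/370 (≈-0.3216)
After 5 (propagate distance d=38): x=-506/185 (≈-2.7351) theta=-119/370 (≈-0.3216)
After 6 (thin lens f=41): x=-506/185 (≈-2.7351) theta=-3867/15170 (≈-0.2549)
After 7 (propagate distance d=37): x=-184571/15170 (≈-12.1668) theta=-3867/15170 (≈-0.2549)
After 8 (thin lens f=19): x=-184571/15170 (≈-12.1668) theta=55549/144115 (≈0.3854)
After 9 (propagate distance d=23 (to screen)): x=-190319/57646 (≈-3.3015) theta=55549/144115 (≈0.3854)
Rounded to 4 decimal places: x = -3.3015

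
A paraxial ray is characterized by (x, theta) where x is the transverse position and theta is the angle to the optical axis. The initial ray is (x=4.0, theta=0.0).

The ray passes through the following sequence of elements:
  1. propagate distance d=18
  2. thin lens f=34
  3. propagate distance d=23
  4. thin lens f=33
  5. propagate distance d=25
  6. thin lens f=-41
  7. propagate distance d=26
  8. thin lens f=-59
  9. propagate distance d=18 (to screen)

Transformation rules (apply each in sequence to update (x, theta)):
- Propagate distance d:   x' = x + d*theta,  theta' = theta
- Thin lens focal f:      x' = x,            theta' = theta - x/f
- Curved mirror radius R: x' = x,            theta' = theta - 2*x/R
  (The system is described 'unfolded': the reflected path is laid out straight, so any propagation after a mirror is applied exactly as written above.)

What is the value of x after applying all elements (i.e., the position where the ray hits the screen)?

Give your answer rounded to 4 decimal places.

Answer: -14.9033

Derivation:
Initial: x=4.0000 theta=0.0000
After 1 (propagate distance d=18): x=4.0000 theta=0.0000
After 2 (thin lens f=34): x=4.0000 theta=-2/17 (≈-0.1176)
After 3 (propagate distance d=23): x=22/17 (≈1.2941) theta=-2/17 (≈-0.1176)
After 4 (thin lens f=33): x=22/17 (≈1.2941) theta=-8/51 (≈-0.1569)
After 5 (propagate distance d=25): x=-134/51 (≈-2.6275) theta=-8/51 (≈-0.1569)
After 6 (thin lens f=-41): x=-134/51 (≈-2.6275) theta=-154/697 (≈-0.2209)
After 7 (propagate distance d=26): x=-17506/2091 (≈-8.3721) theta=-154/697 (≈-0.2209)
After 8 (thin lens f=-59): x=-17506/2091 (≈-8.3721) theta=-44764/123369 (≈-0.3628)
After 9 (propagate distance d=18 (to screen)): x=-1838606/123369 (≈-14.9033) theta=-44764/123369 (≈-0.3628)
Rounded to 4 decimal places: x = -14.9033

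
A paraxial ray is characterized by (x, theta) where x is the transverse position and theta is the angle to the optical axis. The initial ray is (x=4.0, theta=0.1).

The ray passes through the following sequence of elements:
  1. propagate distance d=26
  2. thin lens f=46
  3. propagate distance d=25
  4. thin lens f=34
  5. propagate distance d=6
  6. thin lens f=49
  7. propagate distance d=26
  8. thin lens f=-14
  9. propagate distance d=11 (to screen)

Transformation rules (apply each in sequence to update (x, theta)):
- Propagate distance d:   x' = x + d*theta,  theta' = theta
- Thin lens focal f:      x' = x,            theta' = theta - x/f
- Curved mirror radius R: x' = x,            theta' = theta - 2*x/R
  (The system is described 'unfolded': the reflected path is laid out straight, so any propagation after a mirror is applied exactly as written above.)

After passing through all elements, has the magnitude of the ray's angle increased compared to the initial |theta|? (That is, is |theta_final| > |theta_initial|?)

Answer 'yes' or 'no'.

Answer: yes

Derivation:
Initial: x=4.0000 theta=0.1000
After 1 (propagate distance d=26): x=6.6000 theta=0.1000
After 2 (thin lens f=46): x=6.6000 theta=-1/23 (≈-0.0435)
After 3 (propagate distance d=25): x=634/115 (≈5.5130) theta=-1/23 (≈-0.0435)
After 4 (thin lens f=34): x=634/115 (≈5.5130) theta=-402/1955 (≈-0.2056)
After 5 (propagate distance d=6): x=8366/1955 (≈4.2793) theta=-402/1955 (≈-0.2056)
After 6 (thin lens f=49): x=8366/1955 (≈4.2793) theta=-28064/95795 (≈-0.2930)
After 7 (propagate distance d=26): x=-63946/19159 (≈-3.3376) theta=-28064/95795 (≈-0.2930)
After 8 (thin lens f=-14): x=-63946/19159 (≈-3.3376) theta=-356313/670565 (≈-0.5314)
After 9 (propagate distance d=11 (to screen)): x=-362209/39445 (≈-9.1826) theta=-356313/670565 (≈-0.5314)
|theta_initial|=0.1000 |theta_final|=356313/670565 (≈0.5314) -> increased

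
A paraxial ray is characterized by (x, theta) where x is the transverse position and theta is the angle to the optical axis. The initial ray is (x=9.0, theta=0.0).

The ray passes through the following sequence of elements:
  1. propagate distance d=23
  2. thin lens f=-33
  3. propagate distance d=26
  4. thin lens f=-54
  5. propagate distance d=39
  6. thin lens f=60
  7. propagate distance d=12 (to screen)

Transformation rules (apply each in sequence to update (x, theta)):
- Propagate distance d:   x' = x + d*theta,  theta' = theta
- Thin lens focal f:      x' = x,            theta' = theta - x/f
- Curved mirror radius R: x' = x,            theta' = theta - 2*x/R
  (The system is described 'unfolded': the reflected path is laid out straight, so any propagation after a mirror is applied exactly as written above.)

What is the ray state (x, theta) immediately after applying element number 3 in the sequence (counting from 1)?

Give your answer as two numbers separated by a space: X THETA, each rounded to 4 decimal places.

Initial: x=9.0000 theta=0.0000
After 1 (propagate distance d=23): x=9.0000 theta=0.0000
After 2 (thin lens f=-33): x=9.0000 theta=3/11 (≈0.2727)
After 3 (propagate distance d=26): x=177/11 (≈16.0909) theta=3/11 (≈0.2727)
Rounded to 4 decimal places: x = 16.0909, theta = 0.2727

Answer: 16.0909 0.2727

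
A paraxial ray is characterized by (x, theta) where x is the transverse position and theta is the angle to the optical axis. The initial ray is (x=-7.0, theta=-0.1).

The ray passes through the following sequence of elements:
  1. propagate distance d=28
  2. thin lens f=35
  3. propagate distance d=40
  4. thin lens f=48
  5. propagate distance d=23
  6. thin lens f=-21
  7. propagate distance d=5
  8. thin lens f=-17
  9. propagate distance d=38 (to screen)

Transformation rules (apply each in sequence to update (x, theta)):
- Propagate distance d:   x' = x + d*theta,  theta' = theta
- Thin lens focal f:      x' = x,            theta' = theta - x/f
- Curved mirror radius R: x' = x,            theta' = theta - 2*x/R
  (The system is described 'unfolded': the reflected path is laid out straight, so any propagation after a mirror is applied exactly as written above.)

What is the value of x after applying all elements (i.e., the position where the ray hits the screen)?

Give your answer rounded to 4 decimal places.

Initial: x=-7.0000 theta=-0.1000
After 1 (propagate distance d=28): x=-9.8000 theta=-0.1000
After 2 (thin lens f=35): x=-9.8000 theta=0.1800
After 3 (propagate distance d=40): x=-2.6000 theta=0.1800
After 4 (thin lens f=48): x=-2.6000 theta=281/1200 (≈0.2342)
After 5 (propagate distance d=23): x=3343/1200 (≈2.7858) theta=281/1200 (≈0.2342)
After 6 (thin lens f=-21): x=3343/1200 (≈2.7858) theta=2311/6300 (≈0.3668)
After 7 (propagate distance d=5): x=116423/25200 (≈4.6200) theta=2311/6300 (≈0.3668)
After 8 (thin lens f=-17): x=116423/25200 (≈4.6200) theta=273571/428400 (≈0.6386)
After 9 (propagate distance d=38 (to screen)): x=4124963/142800 (≈28.8863) theta=273571/428400 (≈0.6386)
Rounded to 4 decimal places: x = 28.8863

Answer: 28.8863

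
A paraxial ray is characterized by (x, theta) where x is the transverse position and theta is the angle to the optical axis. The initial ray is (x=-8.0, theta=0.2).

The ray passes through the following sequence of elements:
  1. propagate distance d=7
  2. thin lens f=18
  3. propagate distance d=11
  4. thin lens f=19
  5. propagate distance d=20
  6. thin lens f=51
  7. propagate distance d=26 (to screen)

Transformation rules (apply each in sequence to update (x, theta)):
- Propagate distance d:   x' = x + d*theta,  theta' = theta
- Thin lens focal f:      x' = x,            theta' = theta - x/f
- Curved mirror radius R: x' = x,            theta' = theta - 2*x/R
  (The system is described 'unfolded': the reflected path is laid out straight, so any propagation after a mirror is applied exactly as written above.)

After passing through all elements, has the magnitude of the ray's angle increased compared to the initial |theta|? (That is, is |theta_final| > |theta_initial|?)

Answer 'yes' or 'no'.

Initial: x=-8.0000 theta=0.2000
After 1 (propagate distance d=7): x=-6.6000 theta=0.2000
After 2 (thin lens f=18): x=-6.6000 theta=17/30 (≈0.5667)
After 3 (propagate distance d=11): x=-11/30 (≈-0.3667) theta=17/30 (≈0.5667)
After 4 (thin lens f=19): x=-11/30 (≈-0.3667) theta=167/285 (≈0.5860)
After 5 (propagate distance d=20): x=2157/190 (≈11.3526) theta=167/285 (≈0.5860)
After 6 (thin lens f=51): x=2157/190 (≈11.3526) theta=3521/9690 (≈0.3634)
After 7 (propagate distance d=26 (to screen)): x=201553/9690 (≈20.8001) theta=3521/9690 (≈0.3634)
|theta_initial|=0.2000 |theta_final|=3521/9690 (≈0.3634) -> increased

Answer: yes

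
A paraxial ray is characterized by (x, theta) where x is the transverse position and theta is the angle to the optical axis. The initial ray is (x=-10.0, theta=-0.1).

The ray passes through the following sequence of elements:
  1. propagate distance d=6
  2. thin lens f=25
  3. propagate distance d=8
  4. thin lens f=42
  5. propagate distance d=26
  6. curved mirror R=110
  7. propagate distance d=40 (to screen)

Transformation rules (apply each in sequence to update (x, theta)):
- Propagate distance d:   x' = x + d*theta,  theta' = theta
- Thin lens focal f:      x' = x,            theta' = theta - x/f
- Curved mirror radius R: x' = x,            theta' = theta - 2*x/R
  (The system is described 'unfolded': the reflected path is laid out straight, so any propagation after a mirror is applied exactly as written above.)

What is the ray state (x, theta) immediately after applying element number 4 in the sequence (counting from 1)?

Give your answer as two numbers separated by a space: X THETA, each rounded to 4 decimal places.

Initial: x=-10.0000 theta=-0.1000
After 1 (propagate distance d=6): x=-10.6000 theta=-0.1000
After 2 (thin lens f=25): x=-10.6000 theta=0.3240
After 3 (propagate distance d=8): x=-8.0080 theta=0.3240
After 4 (thin lens f=42): x=-8.0080 theta=193/375 (≈0.5147)
Rounded to 4 decimal places: x = -8.0080, theta = 0.5147

Answer: -8.0080 0.5147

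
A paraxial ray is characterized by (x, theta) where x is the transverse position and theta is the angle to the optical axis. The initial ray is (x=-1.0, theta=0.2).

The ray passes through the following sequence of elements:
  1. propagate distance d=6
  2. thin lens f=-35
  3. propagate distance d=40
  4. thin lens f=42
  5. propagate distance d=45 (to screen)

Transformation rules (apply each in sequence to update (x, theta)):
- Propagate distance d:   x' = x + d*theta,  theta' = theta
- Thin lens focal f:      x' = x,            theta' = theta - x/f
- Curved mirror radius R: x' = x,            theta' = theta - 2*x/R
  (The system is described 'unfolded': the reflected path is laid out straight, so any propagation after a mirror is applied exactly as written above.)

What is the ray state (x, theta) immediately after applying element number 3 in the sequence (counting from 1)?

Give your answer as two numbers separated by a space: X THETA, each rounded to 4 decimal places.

Answer: 8.4286 0.2057

Derivation:
Initial: x=-1.0000 theta=0.2000
After 1 (propagate distance d=6): x=0.2000 theta=0.2000
After 2 (thin lens f=-35): x=0.2000 theta=36/175 (≈0.2057)
After 3 (propagate distance d=40): x=59/7 (≈8.4286) theta=36/175 (≈0.2057)
Rounded to 4 decimal places: x = 8.4286, theta = 0.2057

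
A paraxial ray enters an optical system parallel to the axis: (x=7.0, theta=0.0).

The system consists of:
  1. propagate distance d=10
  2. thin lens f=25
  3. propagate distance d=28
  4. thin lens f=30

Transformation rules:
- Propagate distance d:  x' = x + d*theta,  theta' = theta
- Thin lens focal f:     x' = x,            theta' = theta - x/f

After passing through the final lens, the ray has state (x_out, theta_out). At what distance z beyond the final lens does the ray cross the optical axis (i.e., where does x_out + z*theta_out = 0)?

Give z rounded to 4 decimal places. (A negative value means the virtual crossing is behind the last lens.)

Answer: -3.3333

Derivation:
Initial: x=7.0000 theta=0.0000
After 1 (propagate distance d=10): x=7.0000 theta=0.0000
After 2 (thin lens f=25): x=7.0000 theta=-0.2800
After 3 (propagate distance d=28): x=-0.8400 theta=-0.2800
After 4 (thin lens f=30): x=-0.8400 theta=-0.2520
z_focus = -x_out/theta_out = -(-0.8400)/(-0.2520) = -10/3 ≈ -3.3333
Rounded to 4 decimal places: z = -3.3333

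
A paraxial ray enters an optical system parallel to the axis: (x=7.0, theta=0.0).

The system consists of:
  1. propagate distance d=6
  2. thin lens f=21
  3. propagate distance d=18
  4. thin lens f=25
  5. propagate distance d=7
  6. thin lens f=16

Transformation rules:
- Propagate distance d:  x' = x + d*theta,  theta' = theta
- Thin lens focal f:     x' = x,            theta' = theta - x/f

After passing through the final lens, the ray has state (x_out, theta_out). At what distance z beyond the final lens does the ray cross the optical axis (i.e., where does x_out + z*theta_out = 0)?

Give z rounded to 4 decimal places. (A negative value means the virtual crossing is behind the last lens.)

Initial: x=7.0000 theta=0.0000
After 1 (propagate distance d=6): x=7.0000 theta=0.0000
After 2 (thin lens f=21): x=7.0000 theta=-1/3 (≈-0.3333)
After 3 (propagate distance d=18): x=1.0000 theta=-1/3 (≈-0.3333)
After 4 (thin lens f=25): x=1.0000 theta=-28/75 (≈-0.3733)
After 5 (propagate distance d=7): x=-121/75 (≈-1.6133) theta=-28/75 (≈-0.3733)
After 6 (thin lens f=16): x=-121/75 (≈-1.6133) theta=-0.2725
z_focus = -x_out/theta_out = -(-121/75)/(-0.2725) = -1936/327 ≈ -5.9205
Rounded to 4 decimal places: z = -5.9205

Answer: -5.9205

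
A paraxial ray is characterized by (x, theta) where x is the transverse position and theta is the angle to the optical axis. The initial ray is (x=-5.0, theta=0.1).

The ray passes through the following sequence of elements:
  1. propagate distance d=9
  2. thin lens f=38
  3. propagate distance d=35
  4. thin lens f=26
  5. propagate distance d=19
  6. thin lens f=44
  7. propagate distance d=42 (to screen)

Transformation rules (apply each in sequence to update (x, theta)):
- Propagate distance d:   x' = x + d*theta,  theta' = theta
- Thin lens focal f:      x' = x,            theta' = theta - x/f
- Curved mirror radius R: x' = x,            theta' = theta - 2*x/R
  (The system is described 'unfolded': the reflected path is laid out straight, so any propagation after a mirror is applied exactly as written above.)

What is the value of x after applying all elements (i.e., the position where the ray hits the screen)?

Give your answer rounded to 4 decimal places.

Answer: 3.8190

Derivation:
Initial: x=-5.0000 theta=0.1000
After 1 (propagate distance d=9): x=-4.1000 theta=0.1000
After 2 (thin lens f=38): x=-4.1000 theta=79/380 (≈0.2079)
After 3 (propagate distance d=35): x=1207/380 (≈3.1763) theta=79/380 (≈0.2079)
After 4 (thin lens f=26): x=1207/380 (≈3.1763) theta=847/9880 (≈0.0857)
After 5 (propagate distance d=19): x=9495/1976 (≈4.8052) theta=847/9880 (≈0.0857)
After 6 (thin lens f=44): x=9495/1976 (≈4.8052) theta=-10207/434720 (≈-0.0235)
After 7 (propagate distance d=42 (to screen)): x=830103/217360 (≈3.8190) theta=-10207/434720 (≈-0.0235)
Rounded to 4 decimal places: x = 3.8190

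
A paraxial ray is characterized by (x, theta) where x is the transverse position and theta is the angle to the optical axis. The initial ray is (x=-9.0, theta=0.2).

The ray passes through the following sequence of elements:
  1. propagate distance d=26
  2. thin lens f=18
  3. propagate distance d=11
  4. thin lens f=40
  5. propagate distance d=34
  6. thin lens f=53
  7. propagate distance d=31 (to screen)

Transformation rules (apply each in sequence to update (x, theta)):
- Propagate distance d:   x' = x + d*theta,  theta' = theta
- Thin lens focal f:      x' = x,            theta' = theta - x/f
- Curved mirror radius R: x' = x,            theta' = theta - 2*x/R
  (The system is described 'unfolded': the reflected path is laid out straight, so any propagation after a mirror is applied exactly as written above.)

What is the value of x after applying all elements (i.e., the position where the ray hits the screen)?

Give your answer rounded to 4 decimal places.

Initial: x=-9.0000 theta=0.2000
After 1 (propagate distance d=26): x=-3.8000 theta=0.2000
After 2 (thin lens f=18): x=-3.8000 theta=37/90 (≈0.4111)
After 3 (propagate distance d=11): x=13/18 (≈0.7222) theta=37/90 (≈0.4111)
After 4 (thin lens f=40): x=13/18 (≈0.7222) theta=283/720 (≈0.3931)
After 5 (propagate distance d=34): x=5071/360 (≈14.0861) theta=283/720 (≈0.3931)
After 6 (thin lens f=53): x=5071/360 (≈14.0861) theta=1619/12720 (≈0.1273)
After 7 (propagate distance d=31 (to screen)): x=688093/38160 (≈18.0318) theta=1619/12720 (≈0.1273)
Rounded to 4 decimal places: x = 18.0318

Answer: 18.0318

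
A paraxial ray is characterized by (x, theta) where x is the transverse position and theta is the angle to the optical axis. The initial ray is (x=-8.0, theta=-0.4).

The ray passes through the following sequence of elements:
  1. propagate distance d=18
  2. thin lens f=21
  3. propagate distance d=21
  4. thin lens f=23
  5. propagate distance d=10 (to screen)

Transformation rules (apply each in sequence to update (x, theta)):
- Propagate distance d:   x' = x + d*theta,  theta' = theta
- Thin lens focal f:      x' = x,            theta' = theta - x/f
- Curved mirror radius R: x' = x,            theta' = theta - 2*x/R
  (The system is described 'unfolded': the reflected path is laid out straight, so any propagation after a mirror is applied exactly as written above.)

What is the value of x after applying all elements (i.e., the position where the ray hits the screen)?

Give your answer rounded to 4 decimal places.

Initial: x=-8.0000 theta=-0.4000
After 1 (propagate distance d=18): x=-15.2000 theta=-0.4000
After 2 (thin lens f=21): x=-15.2000 theta=34/105 (≈0.3238)
After 3 (propagate distance d=21): x=-8.4000 theta=34/105 (≈0.3238)
After 4 (thin lens f=23): x=-8.4000 theta=1664/2415 (≈0.6890)
After 5 (propagate distance d=10 (to screen)): x=-3646/2415 (≈-1.5097) theta=1664/2415 (≈0.6890)
Rounded to 4 decimal places: x = -1.5097

Answer: -1.5097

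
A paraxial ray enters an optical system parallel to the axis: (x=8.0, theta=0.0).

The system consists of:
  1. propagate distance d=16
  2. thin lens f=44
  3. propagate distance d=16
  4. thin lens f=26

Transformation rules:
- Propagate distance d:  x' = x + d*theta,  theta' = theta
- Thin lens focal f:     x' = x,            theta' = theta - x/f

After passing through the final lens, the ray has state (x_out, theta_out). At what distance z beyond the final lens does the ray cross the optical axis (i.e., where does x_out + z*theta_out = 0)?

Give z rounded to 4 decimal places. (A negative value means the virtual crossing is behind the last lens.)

Answer: 13.4815

Derivation:
Initial: x=8.0000 theta=0.0000
After 1 (propagate distance d=16): x=8.0000 theta=0.0000
After 2 (thin lens f=44): x=8.0000 theta=-2/11 (≈-0.1818)
After 3 (propagate distance d=16): x=56/11 (≈5.0909) theta=-2/11 (≈-0.1818)
After 4 (thin lens f=26): x=56/11 (≈5.0909) theta=-54/143 (≈-0.3776)
z_focus = -x_out/theta_out = -(56/11)/(-54/143) = 364/27 ≈ 13.4815
Rounded to 4 decimal places: z = 13.4815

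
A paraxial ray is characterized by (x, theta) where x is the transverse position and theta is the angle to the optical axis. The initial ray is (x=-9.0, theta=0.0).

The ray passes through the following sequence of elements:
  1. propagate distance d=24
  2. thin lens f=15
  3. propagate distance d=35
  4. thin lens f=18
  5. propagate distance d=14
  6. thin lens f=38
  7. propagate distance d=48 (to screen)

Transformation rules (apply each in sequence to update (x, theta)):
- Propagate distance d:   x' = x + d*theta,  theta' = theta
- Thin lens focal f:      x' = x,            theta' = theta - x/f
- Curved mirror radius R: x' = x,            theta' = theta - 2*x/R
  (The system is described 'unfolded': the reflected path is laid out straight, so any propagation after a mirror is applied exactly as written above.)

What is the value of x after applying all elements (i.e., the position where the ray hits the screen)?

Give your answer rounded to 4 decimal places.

Answer: -6.1123

Derivation:
Initial: x=-9.0000 theta=0.0000
After 1 (propagate distance d=24): x=-9.0000 theta=0.0000
After 2 (thin lens f=15): x=-9.0000 theta=0.6000
After 3 (propagate distance d=35): x=12.0000 theta=0.6000
After 4 (thin lens f=18): x=12.0000 theta=-1/15 (≈-0.0667)
After 5 (propagate distance d=14): x=166/15 (≈11.0667) theta=-1/15 (≈-0.0667)
After 6 (thin lens f=38): x=166/15 (≈11.0667) theta=-34/95 (≈-0.3579)
After 7 (propagate distance d=48 (to screen)): x=-1742/285 (≈-6.1123) theta=-34/95 (≈-0.3579)
Rounded to 4 decimal places: x = -6.1123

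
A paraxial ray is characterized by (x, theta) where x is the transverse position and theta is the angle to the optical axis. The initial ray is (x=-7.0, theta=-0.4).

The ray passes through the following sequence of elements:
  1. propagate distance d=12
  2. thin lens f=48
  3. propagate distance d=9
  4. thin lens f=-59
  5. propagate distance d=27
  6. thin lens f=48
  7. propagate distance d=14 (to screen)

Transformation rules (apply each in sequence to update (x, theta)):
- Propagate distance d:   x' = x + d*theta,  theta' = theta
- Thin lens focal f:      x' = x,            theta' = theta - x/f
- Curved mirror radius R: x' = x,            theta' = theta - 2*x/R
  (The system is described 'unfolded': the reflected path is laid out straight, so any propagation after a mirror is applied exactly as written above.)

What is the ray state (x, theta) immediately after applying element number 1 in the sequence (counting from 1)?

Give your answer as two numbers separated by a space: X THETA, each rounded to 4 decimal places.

Answer: -11.8000 -0.4000

Derivation:
Initial: x=-7.0000 theta=-0.4000
After 1 (propagate distance d=12): x=-11.8000 theta=-0.4000
Rounded to 4 decimal places: x = -11.8000, theta = -0.4000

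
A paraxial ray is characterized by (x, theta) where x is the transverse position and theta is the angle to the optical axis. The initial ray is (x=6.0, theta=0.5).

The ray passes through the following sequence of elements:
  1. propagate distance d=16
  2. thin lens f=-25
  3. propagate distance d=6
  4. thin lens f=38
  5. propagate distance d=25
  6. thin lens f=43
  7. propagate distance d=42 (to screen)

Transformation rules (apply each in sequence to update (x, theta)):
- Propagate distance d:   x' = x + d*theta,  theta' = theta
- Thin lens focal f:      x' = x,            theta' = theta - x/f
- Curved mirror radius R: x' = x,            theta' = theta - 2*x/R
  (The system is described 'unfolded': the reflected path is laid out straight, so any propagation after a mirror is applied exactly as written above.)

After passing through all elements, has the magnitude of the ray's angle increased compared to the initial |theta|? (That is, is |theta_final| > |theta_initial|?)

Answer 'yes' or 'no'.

Initial: x=6.0000 theta=0.5000
After 1 (propagate distance d=16): x=14.0000 theta=0.5000
After 2 (thin lens f=-25): x=14.0000 theta=1.0600
After 3 (propagate distance d=6): x=20.3600 theta=1.0600
After 4 (thin lens f=38): x=20.3600 theta=249/475 (≈0.5242)
After 5 (propagate distance d=25): x=15896/475 (≈33.4653) theta=249/475 (≈0.5242)
After 6 (thin lens f=43): x=15896/475 (≈33.4653) theta=-5189/20425 (≈-0.2541)
After 7 (propagate distance d=42 (to screen)): x=93118/4085 (≈22.7951) theta=-5189/20425 (≈-0.2541)
|theta_initial|=0.5000 |theta_final|=5189/20425 (≈0.2541) -> not increased

Answer: no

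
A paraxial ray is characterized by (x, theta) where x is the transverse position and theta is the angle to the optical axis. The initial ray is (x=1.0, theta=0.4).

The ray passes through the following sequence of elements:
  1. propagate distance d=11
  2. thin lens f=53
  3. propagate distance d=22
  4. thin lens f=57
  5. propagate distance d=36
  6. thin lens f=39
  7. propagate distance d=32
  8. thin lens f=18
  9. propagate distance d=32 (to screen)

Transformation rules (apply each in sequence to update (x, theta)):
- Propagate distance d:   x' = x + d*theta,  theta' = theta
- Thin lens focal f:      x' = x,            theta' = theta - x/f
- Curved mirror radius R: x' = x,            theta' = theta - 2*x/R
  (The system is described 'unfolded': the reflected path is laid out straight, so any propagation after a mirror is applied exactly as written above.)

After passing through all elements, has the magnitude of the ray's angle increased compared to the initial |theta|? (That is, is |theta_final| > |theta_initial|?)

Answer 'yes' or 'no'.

Answer: yes

Derivation:
Initial: x=1.0000 theta=0.4000
After 1 (propagate distance d=11): x=5.4000 theta=0.4000
After 2 (thin lens f=53): x=5.4000 theta=79/265 (≈0.2981)
After 3 (propagate distance d=22): x=3169/265 (≈11.9585) theta=79/265 (≈0.2981)
After 4 (thin lens f=57): x=3169/265 (≈11.9585) theta=1334/15105 (≈0.0883)
After 5 (propagate distance d=36): x=76219/5035 (≈15.1378) theta=1334/15105 (≈0.0883)
After 6 (thin lens f=39): x=76219/5035 (≈15.1378) theta=-4529/15105 (≈-0.2998)
After 7 (propagate distance d=32): x=83729/15105 (≈5.5431) theta=-4529/15105 (≈-0.2998)
After 8 (thin lens f=18): x=83729/15105 (≈5.5431) theta=-165251/271890 (≈-0.6078)
After 9 (propagate distance d=32 (to screen)): x=-378091/27189 (≈-13.9060) theta=-165251/271890 (≈-0.6078)
|theta_initial|=0.4000 |theta_final|=165251/271890 (≈0.6078) -> increased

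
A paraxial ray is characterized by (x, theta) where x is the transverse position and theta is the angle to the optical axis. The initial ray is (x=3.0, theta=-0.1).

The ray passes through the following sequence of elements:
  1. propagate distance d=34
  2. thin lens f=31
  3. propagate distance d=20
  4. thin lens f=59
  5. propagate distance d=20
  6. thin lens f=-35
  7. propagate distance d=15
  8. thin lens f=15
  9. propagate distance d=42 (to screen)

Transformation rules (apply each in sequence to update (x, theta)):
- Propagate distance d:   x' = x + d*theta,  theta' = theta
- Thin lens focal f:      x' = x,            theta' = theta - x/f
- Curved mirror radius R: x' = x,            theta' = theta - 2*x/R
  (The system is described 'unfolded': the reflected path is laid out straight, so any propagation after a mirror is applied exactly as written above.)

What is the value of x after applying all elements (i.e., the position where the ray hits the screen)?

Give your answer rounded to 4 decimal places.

Initial: x=3.0000 theta=-0.1000
After 1 (propagate distance d=34): x=-0.4000 theta=-0.1000
After 2 (thin lens f=31): x=-0.4000 theta=-27/310 (≈-0.0871)
After 3 (propagate distance d=20): x=-332/155 (≈-2.1419) theta=-27/310 (≈-0.0871)
After 4 (thin lens f=59): x=-332/155 (≈-2.1419) theta=-929/18290 (≈-0.0508)
After 5 (propagate distance d=20): x=-28878/9145 (≈-3.1578) theta=-929/18290 (≈-0.0508)
After 6 (thin lens f=-35): x=-28878/9145 (≈-3.1578) theta=-90271/640150 (≈-0.1410)
After 7 (propagate distance d=15): x=-135021/25606 (≈-5.2730) theta=-90271/640150 (≈-0.1410)
After 8 (thin lens f=15): x=-135021/25606 (≈-5.2730) theta=9626/45725 (≈0.2105)
After 9 (propagate distance d=42 (to screen)): x=2284563/640150 (≈3.5688) theta=9626/45725 (≈0.2105)
Rounded to 4 decimal places: x = 3.5688

Answer: 3.5688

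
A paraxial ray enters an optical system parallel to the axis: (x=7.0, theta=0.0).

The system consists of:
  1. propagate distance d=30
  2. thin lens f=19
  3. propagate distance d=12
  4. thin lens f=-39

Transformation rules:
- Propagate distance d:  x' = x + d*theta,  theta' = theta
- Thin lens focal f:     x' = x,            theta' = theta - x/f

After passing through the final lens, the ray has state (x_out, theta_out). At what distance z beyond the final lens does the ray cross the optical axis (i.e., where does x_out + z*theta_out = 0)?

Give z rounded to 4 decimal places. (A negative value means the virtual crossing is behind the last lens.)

Answer: 8.5313

Derivation:
Initial: x=7.0000 theta=0.0000
After 1 (propagate distance d=30): x=7.0000 theta=0.0000
After 2 (thin lens f=19): x=7.0000 theta=-7/19 (≈-0.3684)
After 3 (propagate distance d=12): x=49/19 (≈2.5789) theta=-7/19 (≈-0.3684)
After 4 (thin lens f=-39): x=49/19 (≈2.5789) theta=-224/741 (≈-0.3023)
z_focus = -x_out/theta_out = -(49/19)/(-224/741) = 273/32 ≈ 8.5313
Rounded to 4 decimal places: z = 8.5313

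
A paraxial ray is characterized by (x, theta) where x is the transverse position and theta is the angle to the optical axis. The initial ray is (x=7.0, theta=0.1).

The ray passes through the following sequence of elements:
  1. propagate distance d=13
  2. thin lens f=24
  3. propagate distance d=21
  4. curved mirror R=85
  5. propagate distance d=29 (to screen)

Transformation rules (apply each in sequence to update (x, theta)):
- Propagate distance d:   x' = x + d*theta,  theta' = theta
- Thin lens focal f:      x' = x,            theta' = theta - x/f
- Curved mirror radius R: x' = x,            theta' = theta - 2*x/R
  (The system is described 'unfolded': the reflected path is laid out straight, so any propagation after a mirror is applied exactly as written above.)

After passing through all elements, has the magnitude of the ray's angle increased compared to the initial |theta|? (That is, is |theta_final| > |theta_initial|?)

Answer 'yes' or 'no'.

Initial: x=7.0000 theta=0.1000
After 1 (propagate distance d=13): x=8.3000 theta=0.1000
After 2 (thin lens f=24): x=8.3000 theta=-59/240 (≈-0.2458)
After 3 (propagate distance d=21): x=3.1375 theta=-59/240 (≈-0.2458)
After 4 (curved mirror R=85): x=3.1375 theta=-6521/20400 (≈-0.3197)
After 5 (propagate distance d=29 (to screen)): x=-7819/1275 (≈-6.1325) theta=-6521/20400 (≈-0.3197)
|theta_initial|=0.1000 |theta_final|=6521/20400 (≈0.3197) -> increased

Answer: yes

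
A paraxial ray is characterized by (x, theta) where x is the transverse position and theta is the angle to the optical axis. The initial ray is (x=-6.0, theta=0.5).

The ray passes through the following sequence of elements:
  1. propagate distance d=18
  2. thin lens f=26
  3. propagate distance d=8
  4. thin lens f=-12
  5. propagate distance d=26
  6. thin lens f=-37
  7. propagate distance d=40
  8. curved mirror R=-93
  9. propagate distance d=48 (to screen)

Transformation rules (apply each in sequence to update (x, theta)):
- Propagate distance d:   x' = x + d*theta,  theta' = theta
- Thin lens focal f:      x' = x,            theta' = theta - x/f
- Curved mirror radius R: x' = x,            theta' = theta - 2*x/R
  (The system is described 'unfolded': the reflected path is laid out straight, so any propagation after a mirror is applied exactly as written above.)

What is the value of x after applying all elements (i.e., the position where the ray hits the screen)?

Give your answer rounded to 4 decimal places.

Answer: 276.8184

Derivation:
Initial: x=-6.0000 theta=0.5000
After 1 (propagate distance d=18): x=3.0000 theta=0.5000
After 2 (thin lens f=26): x=3.0000 theta=5/13 (≈0.3846)
After 3 (propagate distance d=8): x=79/13 (≈6.0769) theta=5/13 (≈0.3846)
After 4 (thin lens f=-12): x=79/13 (≈6.0769) theta=139/156 (≈0.8910)
After 5 (propagate distance d=26): x=2281/78 (≈29.2436) theta=139/156 (≈0.8910)
After 6 (thin lens f=-37): x=2281/78 (≈29.2436) theta=3235/1924 (≈1.6814)
After 7 (propagate distance d=40): x=278497/2886 (≈96.4993) theta=3235/1924 (≈1.6814)
After 8 (curved mirror R=-93): x=278497/2886 (≈96.4993) theta=2016553/536796 (≈3.7566)
After 9 (propagate distance d=48 (to screen)): x=8255277/29822 (≈276.8184) theta=2016553/536796 (≈3.7566)
Rounded to 4 decimal places: x = 276.8184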